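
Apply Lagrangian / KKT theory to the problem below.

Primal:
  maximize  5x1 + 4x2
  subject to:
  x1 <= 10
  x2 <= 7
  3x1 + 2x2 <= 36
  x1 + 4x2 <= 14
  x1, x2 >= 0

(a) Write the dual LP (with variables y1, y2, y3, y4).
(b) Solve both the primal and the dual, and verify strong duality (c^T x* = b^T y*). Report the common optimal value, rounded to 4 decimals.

The standard primal-dual pair for 'max c^T x s.t. A x <= b, x >= 0' is:
  Dual:  min b^T y  s.t.  A^T y >= c,  y >= 0.

So the dual LP is:
  minimize  10y1 + 7y2 + 36y3 + 14y4
  subject to:
    y1 + 3y3 + y4 >= 5
    y2 + 2y3 + 4y4 >= 4
    y1, y2, y3, y4 >= 0

Solving the primal: x* = (10, 1).
  primal value c^T x* = 54.
Solving the dual: y* = (4, 0, 0, 1).
  dual value b^T y* = 54.
Strong duality: c^T x* = b^T y*. Confirmed.

54


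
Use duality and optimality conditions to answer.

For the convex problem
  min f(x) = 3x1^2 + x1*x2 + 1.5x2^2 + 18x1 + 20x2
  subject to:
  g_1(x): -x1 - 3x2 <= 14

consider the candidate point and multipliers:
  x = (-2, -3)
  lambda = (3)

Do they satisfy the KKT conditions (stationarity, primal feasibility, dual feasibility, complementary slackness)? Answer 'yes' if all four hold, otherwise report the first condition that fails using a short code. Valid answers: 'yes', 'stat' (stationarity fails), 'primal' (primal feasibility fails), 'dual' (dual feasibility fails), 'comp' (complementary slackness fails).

Gradient of f: grad f(x) = Q x + c = (3, 9)
Constraint values g_i(x) = a_i^T x - b_i:
  g_1((-2, -3)) = -3
Stationarity residual: grad f(x) + sum_i lambda_i a_i = (0, 0)
  -> stationarity OK
Primal feasibility (all g_i <= 0): OK
Dual feasibility (all lambda_i >= 0): OK
Complementary slackness (lambda_i * g_i(x) = 0 for all i): FAILS

Verdict: the first failing condition is complementary_slackness -> comp.

comp


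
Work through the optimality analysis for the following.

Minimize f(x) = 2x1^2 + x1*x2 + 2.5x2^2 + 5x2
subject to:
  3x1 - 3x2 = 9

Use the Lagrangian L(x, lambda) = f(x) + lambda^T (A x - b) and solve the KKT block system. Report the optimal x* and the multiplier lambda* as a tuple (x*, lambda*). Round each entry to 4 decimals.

Form the Lagrangian:
  L(x, lambda) = (1/2) x^T Q x + c^T x + lambda^T (A x - b)
Stationarity (grad_x L = 0): Q x + c + A^T lambda = 0.
Primal feasibility: A x = b.

This gives the KKT block system:
  [ Q   A^T ] [ x     ]   [-c ]
  [ A    0  ] [ lambda ] = [ b ]

Solving the linear system:
  x*      = (1.1818, -1.8182)
  lambda* = (-0.9697)
  f(x*)   = -0.1818

x* = (1.1818, -1.8182), lambda* = (-0.9697)


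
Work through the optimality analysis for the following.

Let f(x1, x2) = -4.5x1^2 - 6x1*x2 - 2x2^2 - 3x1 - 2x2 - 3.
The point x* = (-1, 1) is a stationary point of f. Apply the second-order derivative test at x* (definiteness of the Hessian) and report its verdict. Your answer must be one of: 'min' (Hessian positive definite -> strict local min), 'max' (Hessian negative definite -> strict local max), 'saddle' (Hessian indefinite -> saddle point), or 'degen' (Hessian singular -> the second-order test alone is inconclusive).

Compute the Hessian H = grad^2 f:
  H = [[-9, -6], [-6, -4]]
Verify stationarity: grad f(x*) = H x* + g = (0, 0).
Eigenvalues of H: -13, 0.
H has a zero eigenvalue (singular; negative semidefinite but not definite), so H is neither positive definite, negative definite, nor indefinite. The second-order test alone is inconclusive -> degen.
(Indeed, f is constant along the null direction of H through x*, so x* is not a strict local extremum.)

degen


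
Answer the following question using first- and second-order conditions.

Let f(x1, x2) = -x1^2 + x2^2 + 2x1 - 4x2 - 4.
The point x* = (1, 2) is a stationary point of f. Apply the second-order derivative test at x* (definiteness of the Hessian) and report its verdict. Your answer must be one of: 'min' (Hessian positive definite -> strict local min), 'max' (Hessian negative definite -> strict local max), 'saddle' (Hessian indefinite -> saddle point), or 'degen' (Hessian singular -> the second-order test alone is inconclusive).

Compute the Hessian H = grad^2 f:
  H = [[-2, 0], [0, 2]]
Verify stationarity: grad f(x*) = H x* + g = (0, 0).
Eigenvalues of H: -2, 2.
Eigenvalues have mixed signs, so H is indefinite -> x* is a saddle point.

saddle


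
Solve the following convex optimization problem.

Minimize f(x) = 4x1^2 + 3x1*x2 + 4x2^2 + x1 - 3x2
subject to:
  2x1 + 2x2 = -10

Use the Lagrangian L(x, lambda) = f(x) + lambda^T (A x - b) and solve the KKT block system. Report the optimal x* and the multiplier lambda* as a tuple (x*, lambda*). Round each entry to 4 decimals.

Form the Lagrangian:
  L(x, lambda) = (1/2) x^T Q x + c^T x + lambda^T (A x - b)
Stationarity (grad_x L = 0): Q x + c + A^T lambda = 0.
Primal feasibility: A x = b.

This gives the KKT block system:
  [ Q   A^T ] [ x     ]   [-c ]
  [ A    0  ] [ lambda ] = [ b ]

Solving the linear system:
  x*      = (-2.9, -2.1)
  lambda* = (14.25)
  f(x*)   = 72.95

x* = (-2.9, -2.1), lambda* = (14.25)


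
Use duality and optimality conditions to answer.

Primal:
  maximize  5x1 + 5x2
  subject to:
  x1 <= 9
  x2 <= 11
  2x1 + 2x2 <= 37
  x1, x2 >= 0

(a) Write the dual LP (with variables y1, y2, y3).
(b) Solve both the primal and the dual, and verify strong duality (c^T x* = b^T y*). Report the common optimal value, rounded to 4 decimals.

The standard primal-dual pair for 'max c^T x s.t. A x <= b, x >= 0' is:
  Dual:  min b^T y  s.t.  A^T y >= c,  y >= 0.

So the dual LP is:
  minimize  9y1 + 11y2 + 37y3
  subject to:
    y1 + 2y3 >= 5
    y2 + 2y3 >= 5
    y1, y2, y3 >= 0

Solving the primal: x* = (7.5, 11).
  primal value c^T x* = 92.5.
Solving the dual: y* = (0, 0, 2.5).
  dual value b^T y* = 92.5.
Strong duality: c^T x* = b^T y*. Confirmed.

92.5


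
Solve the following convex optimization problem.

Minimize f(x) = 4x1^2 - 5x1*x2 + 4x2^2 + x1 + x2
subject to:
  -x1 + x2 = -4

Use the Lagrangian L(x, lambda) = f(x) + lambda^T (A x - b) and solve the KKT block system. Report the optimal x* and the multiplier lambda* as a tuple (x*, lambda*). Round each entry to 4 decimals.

Form the Lagrangian:
  L(x, lambda) = (1/2) x^T Q x + c^T x + lambda^T (A x - b)
Stationarity (grad_x L = 0): Q x + c + A^T lambda = 0.
Primal feasibility: A x = b.

This gives the KKT block system:
  [ Q   A^T ] [ x     ]   [-c ]
  [ A    0  ] [ lambda ] = [ b ]

Solving the linear system:
  x*      = (1.6667, -2.3333)
  lambda* = (26)
  f(x*)   = 51.6667

x* = (1.6667, -2.3333), lambda* = (26)


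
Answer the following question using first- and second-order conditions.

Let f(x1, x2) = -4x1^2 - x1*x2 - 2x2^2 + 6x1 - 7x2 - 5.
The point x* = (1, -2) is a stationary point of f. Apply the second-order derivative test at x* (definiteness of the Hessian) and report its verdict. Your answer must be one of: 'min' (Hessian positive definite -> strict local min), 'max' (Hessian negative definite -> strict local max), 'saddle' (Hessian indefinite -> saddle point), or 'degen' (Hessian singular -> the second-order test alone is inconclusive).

Compute the Hessian H = grad^2 f:
  H = [[-8, -1], [-1, -4]]
Verify stationarity: grad f(x*) = H x* + g = (0, 0).
Eigenvalues of H: -8.2361, -3.7639.
Both eigenvalues < 0, so H is negative definite -> x* is a strict local max.

max


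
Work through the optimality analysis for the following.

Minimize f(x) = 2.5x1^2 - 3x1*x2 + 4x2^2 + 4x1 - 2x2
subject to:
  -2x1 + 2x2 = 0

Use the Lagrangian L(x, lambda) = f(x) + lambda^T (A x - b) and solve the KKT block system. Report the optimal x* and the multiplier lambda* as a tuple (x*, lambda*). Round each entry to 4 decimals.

Form the Lagrangian:
  L(x, lambda) = (1/2) x^T Q x + c^T x + lambda^T (A x - b)
Stationarity (grad_x L = 0): Q x + c + A^T lambda = 0.
Primal feasibility: A x = b.

This gives the KKT block system:
  [ Q   A^T ] [ x     ]   [-c ]
  [ A    0  ] [ lambda ] = [ b ]

Solving the linear system:
  x*      = (-0.2857, -0.2857)
  lambda* = (1.7143)
  f(x*)   = -0.2857

x* = (-0.2857, -0.2857), lambda* = (1.7143)


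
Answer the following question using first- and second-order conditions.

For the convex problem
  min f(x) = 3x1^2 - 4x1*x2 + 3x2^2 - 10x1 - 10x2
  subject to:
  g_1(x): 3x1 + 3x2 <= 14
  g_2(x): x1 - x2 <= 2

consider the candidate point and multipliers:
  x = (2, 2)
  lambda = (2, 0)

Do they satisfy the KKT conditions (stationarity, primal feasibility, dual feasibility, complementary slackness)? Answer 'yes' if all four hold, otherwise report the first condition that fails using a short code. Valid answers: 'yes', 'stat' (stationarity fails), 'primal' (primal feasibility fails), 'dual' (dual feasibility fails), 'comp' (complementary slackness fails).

Gradient of f: grad f(x) = Q x + c = (-6, -6)
Constraint values g_i(x) = a_i^T x - b_i:
  g_1((2, 2)) = -2
  g_2((2, 2)) = -2
Stationarity residual: grad f(x) + sum_i lambda_i a_i = (0, 0)
  -> stationarity OK
Primal feasibility (all g_i <= 0): OK
Dual feasibility (all lambda_i >= 0): OK
Complementary slackness (lambda_i * g_i(x) = 0 for all i): FAILS

Verdict: the first failing condition is complementary_slackness -> comp.

comp


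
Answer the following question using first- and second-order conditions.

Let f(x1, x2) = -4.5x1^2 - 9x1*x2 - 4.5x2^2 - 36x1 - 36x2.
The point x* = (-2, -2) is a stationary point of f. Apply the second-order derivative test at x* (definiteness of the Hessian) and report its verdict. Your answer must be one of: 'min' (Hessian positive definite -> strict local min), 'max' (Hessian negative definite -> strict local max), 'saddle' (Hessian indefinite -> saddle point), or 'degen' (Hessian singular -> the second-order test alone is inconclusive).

Compute the Hessian H = grad^2 f:
  H = [[-9, -9], [-9, -9]]
Verify stationarity: grad f(x*) = H x* + g = (0, 0).
Eigenvalues of H: -18, 0.
H has a zero eigenvalue (singular; negative semidefinite but not definite), so H is neither positive definite, negative definite, nor indefinite. The second-order test alone is inconclusive -> degen.
(Indeed, f is constant along the null direction of H through x*, so x* is not a strict local extremum.)

degen


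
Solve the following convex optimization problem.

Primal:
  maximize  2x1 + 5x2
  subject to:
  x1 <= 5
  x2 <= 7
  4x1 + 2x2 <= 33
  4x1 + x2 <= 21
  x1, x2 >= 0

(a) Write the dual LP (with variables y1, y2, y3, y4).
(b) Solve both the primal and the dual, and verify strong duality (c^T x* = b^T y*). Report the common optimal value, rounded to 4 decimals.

The standard primal-dual pair for 'max c^T x s.t. A x <= b, x >= 0' is:
  Dual:  min b^T y  s.t.  A^T y >= c,  y >= 0.

So the dual LP is:
  minimize  5y1 + 7y2 + 33y3 + 21y4
  subject to:
    y1 + 4y3 + 4y4 >= 2
    y2 + 2y3 + y4 >= 5
    y1, y2, y3, y4 >= 0

Solving the primal: x* = (3.5, 7).
  primal value c^T x* = 42.
Solving the dual: y* = (0, 4.5, 0, 0.5).
  dual value b^T y* = 42.
Strong duality: c^T x* = b^T y*. Confirmed.

42


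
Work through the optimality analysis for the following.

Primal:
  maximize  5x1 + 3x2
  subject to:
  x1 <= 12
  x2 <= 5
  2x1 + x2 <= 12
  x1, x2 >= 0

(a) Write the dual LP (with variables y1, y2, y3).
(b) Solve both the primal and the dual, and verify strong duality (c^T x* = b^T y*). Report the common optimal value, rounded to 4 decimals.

The standard primal-dual pair for 'max c^T x s.t. A x <= b, x >= 0' is:
  Dual:  min b^T y  s.t.  A^T y >= c,  y >= 0.

So the dual LP is:
  minimize  12y1 + 5y2 + 12y3
  subject to:
    y1 + 2y3 >= 5
    y2 + y3 >= 3
    y1, y2, y3 >= 0

Solving the primal: x* = (3.5, 5).
  primal value c^T x* = 32.5.
Solving the dual: y* = (0, 0.5, 2.5).
  dual value b^T y* = 32.5.
Strong duality: c^T x* = b^T y*. Confirmed.

32.5


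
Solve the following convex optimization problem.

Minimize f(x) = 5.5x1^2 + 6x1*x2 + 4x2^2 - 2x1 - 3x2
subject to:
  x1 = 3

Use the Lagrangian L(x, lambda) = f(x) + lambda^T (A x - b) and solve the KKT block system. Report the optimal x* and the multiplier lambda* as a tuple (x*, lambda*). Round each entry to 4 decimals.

Form the Lagrangian:
  L(x, lambda) = (1/2) x^T Q x + c^T x + lambda^T (A x - b)
Stationarity (grad_x L = 0): Q x + c + A^T lambda = 0.
Primal feasibility: A x = b.

This gives the KKT block system:
  [ Q   A^T ] [ x     ]   [-c ]
  [ A    0  ] [ lambda ] = [ b ]

Solving the linear system:
  x*      = (3, -1.875)
  lambda* = (-19.75)
  f(x*)   = 29.4375

x* = (3, -1.875), lambda* = (-19.75)


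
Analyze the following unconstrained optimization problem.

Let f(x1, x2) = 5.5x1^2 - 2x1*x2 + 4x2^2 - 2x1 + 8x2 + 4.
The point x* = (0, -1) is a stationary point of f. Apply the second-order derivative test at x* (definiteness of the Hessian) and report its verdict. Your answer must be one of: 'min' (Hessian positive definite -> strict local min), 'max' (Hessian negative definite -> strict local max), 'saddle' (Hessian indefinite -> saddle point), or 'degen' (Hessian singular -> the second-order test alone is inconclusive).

Compute the Hessian H = grad^2 f:
  H = [[11, -2], [-2, 8]]
Verify stationarity: grad f(x*) = H x* + g = (0, 0).
Eigenvalues of H: 7, 12.
Both eigenvalues > 0, so H is positive definite -> x* is a strict local min.

min


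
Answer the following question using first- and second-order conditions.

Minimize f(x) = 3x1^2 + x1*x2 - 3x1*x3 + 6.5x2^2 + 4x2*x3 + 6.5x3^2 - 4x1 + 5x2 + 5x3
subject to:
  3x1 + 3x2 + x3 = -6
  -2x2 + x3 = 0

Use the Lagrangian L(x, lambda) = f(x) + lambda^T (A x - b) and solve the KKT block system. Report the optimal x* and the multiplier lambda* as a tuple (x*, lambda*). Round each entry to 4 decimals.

Form the Lagrangian:
  L(x, lambda) = (1/2) x^T Q x + c^T x + lambda^T (A x - b)
Stationarity (grad_x L = 0): Q x + c + A^T lambda = 0.
Primal feasibility: A x = b.

This gives the KKT block system:
  [ Q   A^T ] [ x     ]   [-c ]
  [ A    0  ] [ lambda ] = [ b ]

Solving the linear system:
  x*      = (-1.2468, -0.4519, -0.9038)
  lambda* = (3.0739, 1.7425)
  f(x*)   = 8.326

x* = (-1.2468, -0.4519, -0.9038), lambda* = (3.0739, 1.7425)


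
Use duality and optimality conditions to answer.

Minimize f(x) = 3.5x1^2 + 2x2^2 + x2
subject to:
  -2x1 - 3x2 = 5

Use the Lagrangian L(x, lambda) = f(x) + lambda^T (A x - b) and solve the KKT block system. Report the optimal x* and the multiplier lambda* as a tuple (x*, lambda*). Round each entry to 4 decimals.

Form the Lagrangian:
  L(x, lambda) = (1/2) x^T Q x + c^T x + lambda^T (A x - b)
Stationarity (grad_x L = 0): Q x + c + A^T lambda = 0.
Primal feasibility: A x = b.

This gives the KKT block system:
  [ Q   A^T ] [ x     ]   [-c ]
  [ A    0  ] [ lambda ] = [ b ]

Solving the linear system:
  x*      = (-0.4304, -1.3797)
  lambda* = (-1.5063)
  f(x*)   = 3.0759

x* = (-0.4304, -1.3797), lambda* = (-1.5063)


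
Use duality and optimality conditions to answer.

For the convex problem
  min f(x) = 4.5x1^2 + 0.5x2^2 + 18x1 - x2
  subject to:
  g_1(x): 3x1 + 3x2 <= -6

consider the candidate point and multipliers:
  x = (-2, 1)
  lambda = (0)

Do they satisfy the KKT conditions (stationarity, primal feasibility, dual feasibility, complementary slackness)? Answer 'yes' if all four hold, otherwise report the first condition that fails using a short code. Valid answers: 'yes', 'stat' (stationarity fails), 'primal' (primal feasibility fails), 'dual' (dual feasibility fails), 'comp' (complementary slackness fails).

Gradient of f: grad f(x) = Q x + c = (0, 0)
Constraint values g_i(x) = a_i^T x - b_i:
  g_1((-2, 1)) = 3
Stationarity residual: grad f(x) + sum_i lambda_i a_i = (0, 0)
  -> stationarity OK
Primal feasibility (all g_i <= 0): FAILS
Dual feasibility (all lambda_i >= 0): OK
Complementary slackness (lambda_i * g_i(x) = 0 for all i): OK

Verdict: the first failing condition is primal_feasibility -> primal.

primal


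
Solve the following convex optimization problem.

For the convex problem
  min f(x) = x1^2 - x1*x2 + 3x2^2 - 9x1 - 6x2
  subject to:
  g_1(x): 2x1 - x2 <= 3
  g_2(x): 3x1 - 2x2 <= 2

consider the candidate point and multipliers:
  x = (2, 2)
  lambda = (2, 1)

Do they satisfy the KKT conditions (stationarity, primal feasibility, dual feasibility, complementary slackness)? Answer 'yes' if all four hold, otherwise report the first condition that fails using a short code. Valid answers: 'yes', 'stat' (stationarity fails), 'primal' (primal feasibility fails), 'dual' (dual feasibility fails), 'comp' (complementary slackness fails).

Gradient of f: grad f(x) = Q x + c = (-7, 4)
Constraint values g_i(x) = a_i^T x - b_i:
  g_1((2, 2)) = -1
  g_2((2, 2)) = 0
Stationarity residual: grad f(x) + sum_i lambda_i a_i = (0, 0)
  -> stationarity OK
Primal feasibility (all g_i <= 0): OK
Dual feasibility (all lambda_i >= 0): OK
Complementary slackness (lambda_i * g_i(x) = 0 for all i): FAILS

Verdict: the first failing condition is complementary_slackness -> comp.

comp


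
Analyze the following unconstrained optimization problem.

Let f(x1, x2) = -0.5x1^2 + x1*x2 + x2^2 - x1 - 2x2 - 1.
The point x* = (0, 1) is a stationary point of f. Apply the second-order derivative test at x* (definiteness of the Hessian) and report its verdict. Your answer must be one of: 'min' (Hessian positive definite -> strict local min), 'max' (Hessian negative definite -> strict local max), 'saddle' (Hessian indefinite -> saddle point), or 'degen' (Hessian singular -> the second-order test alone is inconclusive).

Compute the Hessian H = grad^2 f:
  H = [[-1, 1], [1, 2]]
Verify stationarity: grad f(x*) = H x* + g = (0, 0).
Eigenvalues of H: -1.3028, 2.3028.
Eigenvalues have mixed signs, so H is indefinite -> x* is a saddle point.

saddle


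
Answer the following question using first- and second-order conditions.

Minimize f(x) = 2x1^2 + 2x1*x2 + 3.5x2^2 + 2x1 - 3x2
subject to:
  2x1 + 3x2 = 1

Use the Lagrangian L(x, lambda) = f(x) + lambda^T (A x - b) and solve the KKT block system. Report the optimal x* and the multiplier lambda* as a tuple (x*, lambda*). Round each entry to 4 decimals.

Form the Lagrangian:
  L(x, lambda) = (1/2) x^T Q x + c^T x + lambda^T (A x - b)
Stationarity (grad_x L = 0): Q x + c + A^T lambda = 0.
Primal feasibility: A x = b.

This gives the KKT block system:
  [ Q   A^T ] [ x     ]   [-c ]
  [ A    0  ] [ lambda ] = [ b ]

Solving the linear system:
  x*      = (-0.7, 0.8)
  lambda* = (-0.4)
  f(x*)   = -1.7

x* = (-0.7, 0.8), lambda* = (-0.4)


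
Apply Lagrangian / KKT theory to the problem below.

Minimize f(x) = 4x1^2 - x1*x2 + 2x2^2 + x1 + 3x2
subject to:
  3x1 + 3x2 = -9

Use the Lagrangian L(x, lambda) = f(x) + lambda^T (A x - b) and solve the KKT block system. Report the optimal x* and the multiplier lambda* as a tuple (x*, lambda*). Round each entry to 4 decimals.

Form the Lagrangian:
  L(x, lambda) = (1/2) x^T Q x + c^T x + lambda^T (A x - b)
Stationarity (grad_x L = 0): Q x + c + A^T lambda = 0.
Primal feasibility: A x = b.

This gives the KKT block system:
  [ Q   A^T ] [ x     ]   [-c ]
  [ A    0  ] [ lambda ] = [ b ]

Solving the linear system:
  x*      = (-0.9286, -2.0714)
  lambda* = (1.4524)
  f(x*)   = 2.9643

x* = (-0.9286, -2.0714), lambda* = (1.4524)


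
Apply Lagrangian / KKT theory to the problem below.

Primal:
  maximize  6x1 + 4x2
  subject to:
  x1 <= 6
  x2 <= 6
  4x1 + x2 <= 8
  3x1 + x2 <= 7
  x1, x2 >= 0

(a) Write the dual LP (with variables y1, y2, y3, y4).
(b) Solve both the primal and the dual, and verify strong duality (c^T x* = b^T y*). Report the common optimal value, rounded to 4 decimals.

The standard primal-dual pair for 'max c^T x s.t. A x <= b, x >= 0' is:
  Dual:  min b^T y  s.t.  A^T y >= c,  y >= 0.

So the dual LP is:
  minimize  6y1 + 6y2 + 8y3 + 7y4
  subject to:
    y1 + 4y3 + 3y4 >= 6
    y2 + y3 + y4 >= 4
    y1, y2, y3, y4 >= 0

Solving the primal: x* = (0.3333, 6).
  primal value c^T x* = 26.
Solving the dual: y* = (0, 2, 0, 2).
  dual value b^T y* = 26.
Strong duality: c^T x* = b^T y*. Confirmed.

26


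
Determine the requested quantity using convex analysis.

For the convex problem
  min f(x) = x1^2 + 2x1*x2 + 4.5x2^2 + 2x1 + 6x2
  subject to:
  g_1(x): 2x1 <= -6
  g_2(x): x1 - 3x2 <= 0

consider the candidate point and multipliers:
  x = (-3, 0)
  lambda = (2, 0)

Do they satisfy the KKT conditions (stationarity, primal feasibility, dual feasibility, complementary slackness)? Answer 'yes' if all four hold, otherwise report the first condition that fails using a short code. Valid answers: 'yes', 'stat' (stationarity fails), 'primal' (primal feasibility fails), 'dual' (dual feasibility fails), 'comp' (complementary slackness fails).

Gradient of f: grad f(x) = Q x + c = (-4, 0)
Constraint values g_i(x) = a_i^T x - b_i:
  g_1((-3, 0)) = 0
  g_2((-3, 0)) = -3
Stationarity residual: grad f(x) + sum_i lambda_i a_i = (0, 0)
  -> stationarity OK
Primal feasibility (all g_i <= 0): OK
Dual feasibility (all lambda_i >= 0): OK
Complementary slackness (lambda_i * g_i(x) = 0 for all i): OK

Verdict: yes, KKT holds.

yes


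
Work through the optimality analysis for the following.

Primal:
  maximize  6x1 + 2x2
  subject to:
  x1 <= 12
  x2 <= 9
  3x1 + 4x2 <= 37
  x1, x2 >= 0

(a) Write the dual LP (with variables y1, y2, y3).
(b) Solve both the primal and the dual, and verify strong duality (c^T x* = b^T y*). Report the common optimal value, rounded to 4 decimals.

The standard primal-dual pair for 'max c^T x s.t. A x <= b, x >= 0' is:
  Dual:  min b^T y  s.t.  A^T y >= c,  y >= 0.

So the dual LP is:
  minimize  12y1 + 9y2 + 37y3
  subject to:
    y1 + 3y3 >= 6
    y2 + 4y3 >= 2
    y1, y2, y3 >= 0

Solving the primal: x* = (12, 0.25).
  primal value c^T x* = 72.5.
Solving the dual: y* = (4.5, 0, 0.5).
  dual value b^T y* = 72.5.
Strong duality: c^T x* = b^T y*. Confirmed.

72.5


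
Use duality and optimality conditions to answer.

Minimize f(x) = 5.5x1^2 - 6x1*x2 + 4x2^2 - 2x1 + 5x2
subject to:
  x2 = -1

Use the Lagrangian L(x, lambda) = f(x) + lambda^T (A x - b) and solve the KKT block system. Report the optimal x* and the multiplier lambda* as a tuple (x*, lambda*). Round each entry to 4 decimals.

Form the Lagrangian:
  L(x, lambda) = (1/2) x^T Q x + c^T x + lambda^T (A x - b)
Stationarity (grad_x L = 0): Q x + c + A^T lambda = 0.
Primal feasibility: A x = b.

This gives the KKT block system:
  [ Q   A^T ] [ x     ]   [-c ]
  [ A    0  ] [ lambda ] = [ b ]

Solving the linear system:
  x*      = (-0.3636, -1)
  lambda* = (0.8182)
  f(x*)   = -1.7273

x* = (-0.3636, -1), lambda* = (0.8182)


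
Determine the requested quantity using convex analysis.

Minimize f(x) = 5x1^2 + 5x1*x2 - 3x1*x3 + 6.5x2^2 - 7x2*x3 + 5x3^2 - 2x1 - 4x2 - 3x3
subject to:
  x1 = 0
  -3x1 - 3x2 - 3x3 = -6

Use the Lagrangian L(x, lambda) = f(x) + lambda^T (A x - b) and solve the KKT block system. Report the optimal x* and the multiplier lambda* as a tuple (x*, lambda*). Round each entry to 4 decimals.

Form the Lagrangian:
  L(x, lambda) = (1/2) x^T Q x + c^T x + lambda^T (A x - b)
Stationarity (grad_x L = 0): Q x + c + A^T lambda = 0.
Primal feasibility: A x = b.

This gives the KKT block system:
  [ Q   A^T ] [ x     ]   [-c ]
  [ A    0  ] [ lambda ] = [ b ]

Solving the linear system:
  x*      = (0, 0.9459, 1.0541)
  lambda* = (1.3514, 0.3063)
  f(x*)   = -2.5541

x* = (0, 0.9459, 1.0541), lambda* = (1.3514, 0.3063)


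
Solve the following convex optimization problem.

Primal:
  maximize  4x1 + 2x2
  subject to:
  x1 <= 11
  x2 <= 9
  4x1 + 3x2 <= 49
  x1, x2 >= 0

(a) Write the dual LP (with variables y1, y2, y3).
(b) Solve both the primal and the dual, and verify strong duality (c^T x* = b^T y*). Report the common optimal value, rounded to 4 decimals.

The standard primal-dual pair for 'max c^T x s.t. A x <= b, x >= 0' is:
  Dual:  min b^T y  s.t.  A^T y >= c,  y >= 0.

So the dual LP is:
  minimize  11y1 + 9y2 + 49y3
  subject to:
    y1 + 4y3 >= 4
    y2 + 3y3 >= 2
    y1, y2, y3 >= 0

Solving the primal: x* = (11, 1.6667).
  primal value c^T x* = 47.3333.
Solving the dual: y* = (1.3333, 0, 0.6667).
  dual value b^T y* = 47.3333.
Strong duality: c^T x* = b^T y*. Confirmed.

47.3333


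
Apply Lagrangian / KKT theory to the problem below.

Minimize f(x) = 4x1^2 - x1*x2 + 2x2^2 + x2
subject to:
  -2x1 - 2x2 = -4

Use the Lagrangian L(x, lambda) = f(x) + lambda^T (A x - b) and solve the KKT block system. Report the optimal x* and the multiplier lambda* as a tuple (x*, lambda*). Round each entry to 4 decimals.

Form the Lagrangian:
  L(x, lambda) = (1/2) x^T Q x + c^T x + lambda^T (A x - b)
Stationarity (grad_x L = 0): Q x + c + A^T lambda = 0.
Primal feasibility: A x = b.

This gives the KKT block system:
  [ Q   A^T ] [ x     ]   [-c ]
  [ A    0  ] [ lambda ] = [ b ]

Solving the linear system:
  x*      = (0.7857, 1.2143)
  lambda* = (2.5357)
  f(x*)   = 5.6786

x* = (0.7857, 1.2143), lambda* = (2.5357)


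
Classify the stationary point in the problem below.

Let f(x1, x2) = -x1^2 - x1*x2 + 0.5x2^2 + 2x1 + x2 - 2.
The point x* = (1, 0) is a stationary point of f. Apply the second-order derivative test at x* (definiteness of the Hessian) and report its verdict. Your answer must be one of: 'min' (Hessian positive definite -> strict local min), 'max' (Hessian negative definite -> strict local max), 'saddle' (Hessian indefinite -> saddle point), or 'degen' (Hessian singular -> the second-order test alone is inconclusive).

Compute the Hessian H = grad^2 f:
  H = [[-2, -1], [-1, 1]]
Verify stationarity: grad f(x*) = H x* + g = (0, 0).
Eigenvalues of H: -2.3028, 1.3028.
Eigenvalues have mixed signs, so H is indefinite -> x* is a saddle point.

saddle


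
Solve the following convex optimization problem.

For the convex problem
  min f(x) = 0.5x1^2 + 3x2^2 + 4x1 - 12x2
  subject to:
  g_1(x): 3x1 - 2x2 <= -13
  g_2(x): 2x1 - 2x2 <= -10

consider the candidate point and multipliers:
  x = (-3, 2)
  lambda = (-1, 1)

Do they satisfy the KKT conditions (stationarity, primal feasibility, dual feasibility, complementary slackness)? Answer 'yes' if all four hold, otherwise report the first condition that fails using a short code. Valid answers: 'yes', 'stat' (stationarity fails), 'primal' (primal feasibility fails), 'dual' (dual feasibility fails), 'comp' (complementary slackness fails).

Gradient of f: grad f(x) = Q x + c = (1, 0)
Constraint values g_i(x) = a_i^T x - b_i:
  g_1((-3, 2)) = 0
  g_2((-3, 2)) = 0
Stationarity residual: grad f(x) + sum_i lambda_i a_i = (0, 0)
  -> stationarity OK
Primal feasibility (all g_i <= 0): OK
Dual feasibility (all lambda_i >= 0): FAILS
Complementary slackness (lambda_i * g_i(x) = 0 for all i): OK

Verdict: the first failing condition is dual_feasibility -> dual.

dual


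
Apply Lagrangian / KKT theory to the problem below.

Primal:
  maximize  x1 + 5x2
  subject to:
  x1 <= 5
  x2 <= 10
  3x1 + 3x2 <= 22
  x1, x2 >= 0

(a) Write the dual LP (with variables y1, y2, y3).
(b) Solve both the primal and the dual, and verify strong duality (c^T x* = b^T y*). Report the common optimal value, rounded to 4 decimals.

The standard primal-dual pair for 'max c^T x s.t. A x <= b, x >= 0' is:
  Dual:  min b^T y  s.t.  A^T y >= c,  y >= 0.

So the dual LP is:
  minimize  5y1 + 10y2 + 22y3
  subject to:
    y1 + 3y3 >= 1
    y2 + 3y3 >= 5
    y1, y2, y3 >= 0

Solving the primal: x* = (0, 7.3333).
  primal value c^T x* = 36.6667.
Solving the dual: y* = (0, 0, 1.6667).
  dual value b^T y* = 36.6667.
Strong duality: c^T x* = b^T y*. Confirmed.

36.6667


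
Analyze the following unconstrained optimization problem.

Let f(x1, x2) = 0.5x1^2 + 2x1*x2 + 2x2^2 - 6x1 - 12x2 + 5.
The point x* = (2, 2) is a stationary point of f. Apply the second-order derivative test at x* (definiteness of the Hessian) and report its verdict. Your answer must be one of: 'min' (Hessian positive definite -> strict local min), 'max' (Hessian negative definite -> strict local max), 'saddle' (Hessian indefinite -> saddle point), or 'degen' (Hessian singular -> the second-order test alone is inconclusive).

Compute the Hessian H = grad^2 f:
  H = [[1, 2], [2, 4]]
Verify stationarity: grad f(x*) = H x* + g = (0, 0).
Eigenvalues of H: 0, 5.
H has a zero eigenvalue (singular; positive semidefinite but not definite), so H is neither positive definite, negative definite, nor indefinite. The second-order test alone is inconclusive -> degen.
(Indeed, f is constant along the null direction of H through x*, so x* is not a strict local extremum.)

degen


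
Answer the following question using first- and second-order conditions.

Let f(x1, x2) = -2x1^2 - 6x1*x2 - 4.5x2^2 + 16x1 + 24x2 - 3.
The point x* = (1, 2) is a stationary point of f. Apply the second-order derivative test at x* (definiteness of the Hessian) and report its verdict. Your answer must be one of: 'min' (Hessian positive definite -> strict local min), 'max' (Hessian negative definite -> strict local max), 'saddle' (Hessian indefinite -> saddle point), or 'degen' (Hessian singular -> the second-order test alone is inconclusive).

Compute the Hessian H = grad^2 f:
  H = [[-4, -6], [-6, -9]]
Verify stationarity: grad f(x*) = H x* + g = (0, 0).
Eigenvalues of H: -13, 0.
H has a zero eigenvalue (singular; negative semidefinite but not definite), so H is neither positive definite, negative definite, nor indefinite. The second-order test alone is inconclusive -> degen.
(Indeed, f is constant along the null direction of H through x*, so x* is not a strict local extremum.)

degen


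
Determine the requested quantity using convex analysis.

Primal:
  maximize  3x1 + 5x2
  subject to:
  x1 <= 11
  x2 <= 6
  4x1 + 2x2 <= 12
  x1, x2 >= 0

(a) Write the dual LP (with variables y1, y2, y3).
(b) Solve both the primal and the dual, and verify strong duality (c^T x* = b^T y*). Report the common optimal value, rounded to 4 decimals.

The standard primal-dual pair for 'max c^T x s.t. A x <= b, x >= 0' is:
  Dual:  min b^T y  s.t.  A^T y >= c,  y >= 0.

So the dual LP is:
  minimize  11y1 + 6y2 + 12y3
  subject to:
    y1 + 4y3 >= 3
    y2 + 2y3 >= 5
    y1, y2, y3 >= 0

Solving the primal: x* = (0, 6).
  primal value c^T x* = 30.
Solving the dual: y* = (0, 3.5, 0.75).
  dual value b^T y* = 30.
Strong duality: c^T x* = b^T y*. Confirmed.

30


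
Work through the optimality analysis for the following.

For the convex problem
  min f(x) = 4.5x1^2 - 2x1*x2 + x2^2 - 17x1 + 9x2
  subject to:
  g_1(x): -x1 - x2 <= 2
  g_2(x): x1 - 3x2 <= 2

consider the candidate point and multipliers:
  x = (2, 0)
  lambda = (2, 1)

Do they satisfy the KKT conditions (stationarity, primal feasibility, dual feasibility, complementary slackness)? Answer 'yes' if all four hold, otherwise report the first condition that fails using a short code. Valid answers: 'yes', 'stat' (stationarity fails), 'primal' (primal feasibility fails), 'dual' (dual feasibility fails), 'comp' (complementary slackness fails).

Gradient of f: grad f(x) = Q x + c = (1, 5)
Constraint values g_i(x) = a_i^T x - b_i:
  g_1((2, 0)) = -4
  g_2((2, 0)) = 0
Stationarity residual: grad f(x) + sum_i lambda_i a_i = (0, 0)
  -> stationarity OK
Primal feasibility (all g_i <= 0): OK
Dual feasibility (all lambda_i >= 0): OK
Complementary slackness (lambda_i * g_i(x) = 0 for all i): FAILS

Verdict: the first failing condition is complementary_slackness -> comp.

comp


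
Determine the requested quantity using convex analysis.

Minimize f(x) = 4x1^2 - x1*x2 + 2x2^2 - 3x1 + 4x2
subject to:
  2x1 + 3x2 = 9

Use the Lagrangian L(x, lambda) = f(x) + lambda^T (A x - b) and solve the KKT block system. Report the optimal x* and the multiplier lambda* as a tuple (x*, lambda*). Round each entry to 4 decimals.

Form the Lagrangian:
  L(x, lambda) = (1/2) x^T Q x + c^T x + lambda^T (A x - b)
Stationarity (grad_x L = 0): Q x + c + A^T lambda = 0.
Primal feasibility: A x = b.

This gives the KKT block system:
  [ Q   A^T ] [ x     ]   [-c ]
  [ A    0  ] [ lambda ] = [ b ]

Solving the linear system:
  x*      = (1.5, 2)
  lambda* = (-3.5)
  f(x*)   = 17.5

x* = (1.5, 2), lambda* = (-3.5)


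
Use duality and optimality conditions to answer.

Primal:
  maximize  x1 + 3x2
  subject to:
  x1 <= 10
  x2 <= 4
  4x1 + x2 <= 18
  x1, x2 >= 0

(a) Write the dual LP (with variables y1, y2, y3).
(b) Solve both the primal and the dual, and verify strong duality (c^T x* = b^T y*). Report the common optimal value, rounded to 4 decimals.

The standard primal-dual pair for 'max c^T x s.t. A x <= b, x >= 0' is:
  Dual:  min b^T y  s.t.  A^T y >= c,  y >= 0.

So the dual LP is:
  minimize  10y1 + 4y2 + 18y3
  subject to:
    y1 + 4y3 >= 1
    y2 + y3 >= 3
    y1, y2, y3 >= 0

Solving the primal: x* = (3.5, 4).
  primal value c^T x* = 15.5.
Solving the dual: y* = (0, 2.75, 0.25).
  dual value b^T y* = 15.5.
Strong duality: c^T x* = b^T y*. Confirmed.

15.5


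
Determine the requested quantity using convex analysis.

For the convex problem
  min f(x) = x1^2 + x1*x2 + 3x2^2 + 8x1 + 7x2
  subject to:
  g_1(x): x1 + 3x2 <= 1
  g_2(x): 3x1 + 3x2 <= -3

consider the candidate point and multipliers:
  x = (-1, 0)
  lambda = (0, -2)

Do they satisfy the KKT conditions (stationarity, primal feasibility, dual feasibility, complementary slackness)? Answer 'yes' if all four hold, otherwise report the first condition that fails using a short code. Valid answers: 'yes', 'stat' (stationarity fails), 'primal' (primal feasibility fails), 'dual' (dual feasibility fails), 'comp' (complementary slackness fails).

Gradient of f: grad f(x) = Q x + c = (6, 6)
Constraint values g_i(x) = a_i^T x - b_i:
  g_1((-1, 0)) = -2
  g_2((-1, 0)) = 0
Stationarity residual: grad f(x) + sum_i lambda_i a_i = (0, 0)
  -> stationarity OK
Primal feasibility (all g_i <= 0): OK
Dual feasibility (all lambda_i >= 0): FAILS
Complementary slackness (lambda_i * g_i(x) = 0 for all i): OK

Verdict: the first failing condition is dual_feasibility -> dual.

dual


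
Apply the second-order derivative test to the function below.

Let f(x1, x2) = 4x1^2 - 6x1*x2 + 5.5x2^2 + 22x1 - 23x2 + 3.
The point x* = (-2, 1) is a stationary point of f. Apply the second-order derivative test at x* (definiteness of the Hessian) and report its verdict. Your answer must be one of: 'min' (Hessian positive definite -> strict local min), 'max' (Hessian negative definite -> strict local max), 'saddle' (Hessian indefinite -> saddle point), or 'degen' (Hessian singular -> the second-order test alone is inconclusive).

Compute the Hessian H = grad^2 f:
  H = [[8, -6], [-6, 11]]
Verify stationarity: grad f(x*) = H x* + g = (0, 0).
Eigenvalues of H: 3.3153, 15.6847.
Both eigenvalues > 0, so H is positive definite -> x* is a strict local min.

min


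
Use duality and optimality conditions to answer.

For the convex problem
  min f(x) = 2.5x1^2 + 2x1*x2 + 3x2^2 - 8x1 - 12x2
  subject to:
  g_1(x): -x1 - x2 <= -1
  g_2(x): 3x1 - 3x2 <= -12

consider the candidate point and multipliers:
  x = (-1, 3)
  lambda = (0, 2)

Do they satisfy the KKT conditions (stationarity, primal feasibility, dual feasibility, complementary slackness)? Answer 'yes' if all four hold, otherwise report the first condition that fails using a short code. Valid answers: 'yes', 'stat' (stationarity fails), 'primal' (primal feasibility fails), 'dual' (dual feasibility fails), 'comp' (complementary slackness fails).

Gradient of f: grad f(x) = Q x + c = (-7, 4)
Constraint values g_i(x) = a_i^T x - b_i:
  g_1((-1, 3)) = -1
  g_2((-1, 3)) = 0
Stationarity residual: grad f(x) + sum_i lambda_i a_i = (-1, -2)
  -> stationarity FAILS
Primal feasibility (all g_i <= 0): OK
Dual feasibility (all lambda_i >= 0): OK
Complementary slackness (lambda_i * g_i(x) = 0 for all i): OK

Verdict: the first failing condition is stationarity -> stat.

stat


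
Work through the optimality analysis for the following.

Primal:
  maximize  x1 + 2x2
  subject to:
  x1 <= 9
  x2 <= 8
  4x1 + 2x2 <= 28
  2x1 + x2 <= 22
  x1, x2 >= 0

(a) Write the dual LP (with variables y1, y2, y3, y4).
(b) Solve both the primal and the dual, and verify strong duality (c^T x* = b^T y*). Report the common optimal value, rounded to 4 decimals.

The standard primal-dual pair for 'max c^T x s.t. A x <= b, x >= 0' is:
  Dual:  min b^T y  s.t.  A^T y >= c,  y >= 0.

So the dual LP is:
  minimize  9y1 + 8y2 + 28y3 + 22y4
  subject to:
    y1 + 4y3 + 2y4 >= 1
    y2 + 2y3 + y4 >= 2
    y1, y2, y3, y4 >= 0

Solving the primal: x* = (3, 8).
  primal value c^T x* = 19.
Solving the dual: y* = (0, 1.5, 0.25, 0).
  dual value b^T y* = 19.
Strong duality: c^T x* = b^T y*. Confirmed.

19


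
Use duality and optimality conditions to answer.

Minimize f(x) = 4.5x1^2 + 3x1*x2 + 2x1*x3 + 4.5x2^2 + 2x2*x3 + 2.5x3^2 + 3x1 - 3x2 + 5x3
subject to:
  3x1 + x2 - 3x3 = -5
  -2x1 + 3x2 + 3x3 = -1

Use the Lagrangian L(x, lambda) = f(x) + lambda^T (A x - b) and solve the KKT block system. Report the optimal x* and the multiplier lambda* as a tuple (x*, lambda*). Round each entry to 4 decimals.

Form the Lagrangian:
  L(x, lambda) = (1/2) x^T Q x + c^T x + lambda^T (A x - b)
Stationarity (grad_x L = 0): Q x + c + A^T lambda = 0.
Primal feasibility: A x = b.

This gives the KKT block system:
  [ Q   A^T ] [ x     ]   [-c ]
  [ A    0  ] [ lambda ] = [ b ]

Solving the linear system:
  x*      = (-0.7697, -1.3076, 0.4611)
  lambda* = (4.8265, 3.7761)
  f(x*)   = 15.9142

x* = (-0.7697, -1.3076, 0.4611), lambda* = (4.8265, 3.7761)


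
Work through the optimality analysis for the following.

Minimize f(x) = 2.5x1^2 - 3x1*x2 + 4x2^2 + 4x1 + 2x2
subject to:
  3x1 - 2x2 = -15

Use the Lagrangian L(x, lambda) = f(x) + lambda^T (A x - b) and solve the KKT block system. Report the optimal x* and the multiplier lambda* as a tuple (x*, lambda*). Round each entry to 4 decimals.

Form the Lagrangian:
  L(x, lambda) = (1/2) x^T Q x + c^T x + lambda^T (A x - b)
Stationarity (grad_x L = 0): Q x + c + A^T lambda = 0.
Primal feasibility: A x = b.

This gives the KKT block system:
  [ Q   A^T ] [ x     ]   [-c ]
  [ A    0  ] [ lambda ] = [ b ]

Solving the linear system:
  x*      = (-5.3214, -0.4821)
  lambda* = (7.0536)
  f(x*)   = 41.7768

x* = (-5.3214, -0.4821), lambda* = (7.0536)


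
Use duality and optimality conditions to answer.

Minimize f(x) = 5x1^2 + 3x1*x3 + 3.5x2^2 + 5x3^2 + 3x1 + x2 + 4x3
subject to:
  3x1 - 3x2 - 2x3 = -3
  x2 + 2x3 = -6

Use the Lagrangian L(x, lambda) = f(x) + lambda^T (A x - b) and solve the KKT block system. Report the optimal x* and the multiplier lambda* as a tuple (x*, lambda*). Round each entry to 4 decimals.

Form the Lagrangian:
  L(x, lambda) = (1/2) x^T Q x + c^T x + lambda^T (A x - b)
Stationarity (grad_x L = 0): Q x + c + A^T lambda = 0.
Primal feasibility: A x = b.

This gives the KKT block system:
  [ Q   A^T ] [ x     ]   [-c ]
  [ A    0  ] [ lambda ] = [ b ]

Solving the linear system:
  x*      = (-2.693, 0.4605, -3.2302)
  lambda* = (11.207, 29.3977)
  f(x*)   = 94.7337

x* = (-2.693, 0.4605, -3.2302), lambda* = (11.207, 29.3977)


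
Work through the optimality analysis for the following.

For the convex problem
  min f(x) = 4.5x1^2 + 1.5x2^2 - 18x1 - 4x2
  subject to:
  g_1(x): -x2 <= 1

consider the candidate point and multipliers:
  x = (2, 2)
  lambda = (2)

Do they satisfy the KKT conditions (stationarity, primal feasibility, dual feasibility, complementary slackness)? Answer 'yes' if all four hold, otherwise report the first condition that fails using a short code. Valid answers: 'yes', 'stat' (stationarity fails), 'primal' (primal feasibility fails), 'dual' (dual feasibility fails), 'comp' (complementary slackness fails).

Gradient of f: grad f(x) = Q x + c = (0, 2)
Constraint values g_i(x) = a_i^T x - b_i:
  g_1((2, 2)) = -3
Stationarity residual: grad f(x) + sum_i lambda_i a_i = (0, 0)
  -> stationarity OK
Primal feasibility (all g_i <= 0): OK
Dual feasibility (all lambda_i >= 0): OK
Complementary slackness (lambda_i * g_i(x) = 0 for all i): FAILS

Verdict: the first failing condition is complementary_slackness -> comp.

comp


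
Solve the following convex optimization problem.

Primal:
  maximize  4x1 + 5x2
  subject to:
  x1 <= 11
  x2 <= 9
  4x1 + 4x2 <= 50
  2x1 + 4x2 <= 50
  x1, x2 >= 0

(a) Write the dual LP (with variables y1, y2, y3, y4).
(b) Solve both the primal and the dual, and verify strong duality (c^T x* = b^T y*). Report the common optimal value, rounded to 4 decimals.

The standard primal-dual pair for 'max c^T x s.t. A x <= b, x >= 0' is:
  Dual:  min b^T y  s.t.  A^T y >= c,  y >= 0.

So the dual LP is:
  minimize  11y1 + 9y2 + 50y3 + 50y4
  subject to:
    y1 + 4y3 + 2y4 >= 4
    y2 + 4y3 + 4y4 >= 5
    y1, y2, y3, y4 >= 0

Solving the primal: x* = (3.5, 9).
  primal value c^T x* = 59.
Solving the dual: y* = (0, 1, 1, 0).
  dual value b^T y* = 59.
Strong duality: c^T x* = b^T y*. Confirmed.

59
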